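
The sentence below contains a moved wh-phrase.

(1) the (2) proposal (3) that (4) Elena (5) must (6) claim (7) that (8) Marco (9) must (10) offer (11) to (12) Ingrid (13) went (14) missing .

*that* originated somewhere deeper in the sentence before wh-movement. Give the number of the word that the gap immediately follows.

10

'that' functions as the direct object of 'offer'. Wh-movement fronts it, leaving a gap right after 'offer':
The proposal that Elena must claim that Marco must offer ___ to Ingrid went missing.
'offer' is word 10.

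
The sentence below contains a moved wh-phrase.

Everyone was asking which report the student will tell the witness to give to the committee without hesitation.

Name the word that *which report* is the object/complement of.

Pre-movement form: The student will tell the witness to give which report to the committee without hesitation.
'which report' functions as the direct object of 'give'. Wh-movement fronts it, leaving a gap right after 'give':
Everyone was asking which report the student will tell the witness to give ___ to the committee without hesitation.

give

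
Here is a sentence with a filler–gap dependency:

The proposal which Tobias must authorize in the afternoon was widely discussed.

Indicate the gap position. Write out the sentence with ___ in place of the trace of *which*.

The proposal which Tobias must authorize ___ in the afternoon was widely discussed.

'which' functions as the direct object of 'authorize'. The gap is right after 'authorize'.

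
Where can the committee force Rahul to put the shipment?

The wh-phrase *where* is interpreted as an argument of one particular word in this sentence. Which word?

Pre-movement form: The committee can force Rahul to put the shipment where.
'where' is the locative complement of 'put'. Fronting leaves a gap immediately after 'shipment':
Where can the committee force Rahul to put the shipment ___?

put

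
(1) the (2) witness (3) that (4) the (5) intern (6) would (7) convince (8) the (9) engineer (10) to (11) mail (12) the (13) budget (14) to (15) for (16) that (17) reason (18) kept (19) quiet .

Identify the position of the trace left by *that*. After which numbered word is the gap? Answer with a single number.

14

The filler 'that' is interpreted as the object of the preposition 'to' (recipient of 'mail'). Wh-movement fronts it, leaving a gap right after 'to':
The witness that the intern would convince the engineer to mail the budget to ___ for that reason kept quiet.
'to' is word 14.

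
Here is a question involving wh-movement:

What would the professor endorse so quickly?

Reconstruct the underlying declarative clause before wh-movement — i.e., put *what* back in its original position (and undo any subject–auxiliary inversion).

'what' functions as the direct object of 'endorse'. Fronting leaves a gap immediately after 'endorse':
What would the professor endorse ___ so quickly?

The professor would endorse what so quickly.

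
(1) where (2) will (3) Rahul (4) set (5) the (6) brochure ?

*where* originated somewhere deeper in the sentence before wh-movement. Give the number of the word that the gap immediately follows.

6

Underlying clause: Rahul will set the brochure where.
'where' is the locative complement of 'set'. Fronting leaves a gap immediately after 'brochure':
Where will Rahul set the brochure ___?
'brochure' is word 6.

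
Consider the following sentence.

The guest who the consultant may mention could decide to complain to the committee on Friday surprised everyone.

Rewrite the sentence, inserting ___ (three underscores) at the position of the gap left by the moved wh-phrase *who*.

The filler 'who' is interpreted as the subject of the clause embedded under 'mention'. The gap is right after 'mention'.

The guest who the consultant may mention ___ could decide to complain to the committee on Friday surprised everyone.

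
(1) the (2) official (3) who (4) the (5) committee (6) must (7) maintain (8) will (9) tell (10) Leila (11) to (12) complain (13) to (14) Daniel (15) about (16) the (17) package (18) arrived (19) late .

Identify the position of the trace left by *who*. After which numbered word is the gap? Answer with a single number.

7

'who' functions as the subject of the clause embedded under 'maintain'. Wh-movement fronts it, leaving a gap right after 'maintain':
The official who the committee must maintain ___ will tell Leila to complain to Daniel about the package arrived late.
'maintain' is word 7.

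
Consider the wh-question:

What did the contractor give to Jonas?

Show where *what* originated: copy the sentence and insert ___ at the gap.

What did the contractor give ___ to Jonas?

Underlying clause: The contractor did give what to Jonas.
'what' is the direct object of 'give'. The gap is right after 'give'.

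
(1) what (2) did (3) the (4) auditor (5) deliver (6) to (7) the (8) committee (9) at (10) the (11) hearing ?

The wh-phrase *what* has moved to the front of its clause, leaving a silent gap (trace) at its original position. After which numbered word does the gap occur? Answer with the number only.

Pre-movement form: The auditor did deliver what to the committee at the hearing.
'what' is the direct object of 'deliver'. It moves to the left edge, and the trace sits right after 'deliver':
What did the auditor deliver ___ to the committee at the hearing?
'deliver' is word 5.

5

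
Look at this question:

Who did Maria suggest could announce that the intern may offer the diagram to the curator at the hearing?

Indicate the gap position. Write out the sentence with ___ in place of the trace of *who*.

Before movement: Maria did suggest who could announce that the intern may offer the diagram to the curator at the hearing.
'who' is the subject of the clause embedded under 'suggest'. The gap is right after 'suggest'.

Who did Maria suggest ___ could announce that the intern may offer the diagram to the curator at the hearing?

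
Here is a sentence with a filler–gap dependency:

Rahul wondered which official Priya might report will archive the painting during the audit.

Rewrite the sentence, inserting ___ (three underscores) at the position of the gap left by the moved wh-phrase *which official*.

Rahul wondered which official Priya might report ___ will archive the painting during the audit.

Before movement: Priya might report which official will archive the painting during the audit.
The filler 'which official' is interpreted as the subject of the clause embedded under 'report'. The gap is right after 'report'.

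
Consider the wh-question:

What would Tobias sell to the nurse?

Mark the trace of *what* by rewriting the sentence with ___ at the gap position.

Pre-movement form: Tobias would sell what to the nurse.
The filler 'what' is interpreted as the direct object of 'sell'. The gap is right after 'sell'.

What would Tobias sell ___ to the nurse?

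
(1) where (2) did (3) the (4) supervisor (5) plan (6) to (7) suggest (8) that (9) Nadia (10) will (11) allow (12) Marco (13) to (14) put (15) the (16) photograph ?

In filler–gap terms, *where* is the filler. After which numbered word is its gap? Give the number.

16

Underlying clause: The supervisor did plan to suggest that Nadia will allow Marco to put the photograph where.
'where' functions as the locative complement of 'put'. It moves to the left edge, and the trace sits right after 'photograph':
Where did the supervisor plan to suggest that Nadia will allow Marco to put the photograph ___?
'photograph' is word 16.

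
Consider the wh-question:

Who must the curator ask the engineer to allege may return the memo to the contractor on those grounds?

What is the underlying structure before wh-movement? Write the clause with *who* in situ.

The filler 'who' is interpreted as the subject of the clause embedded under 'allege'. Fronting leaves a gap immediately after 'allege':
Who must the curator ask the engineer to allege ___ may return the memo to the contractor on those grounds?

The curator must ask the engineer to allege who may return the memo to the contractor on those grounds.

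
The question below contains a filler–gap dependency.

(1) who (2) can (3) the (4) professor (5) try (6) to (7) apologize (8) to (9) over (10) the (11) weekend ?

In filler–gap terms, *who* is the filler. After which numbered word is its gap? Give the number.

8

Pre-movement form: The professor can try to apologize to who over the weekend.
'who' is the object of the preposition 'to'. It moves to the left edge, and the trace sits right after 'to':
Who can the professor try to apologize to ___ over the weekend?
'to' is word 8.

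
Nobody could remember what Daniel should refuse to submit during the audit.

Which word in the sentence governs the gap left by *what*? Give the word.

Pre-movement form: Daniel should refuse to submit what during the audit.
'what' functions as the direct object of 'submit'. Fronting leaves a gap immediately after 'submit':
Nobody could remember what Daniel should refuse to submit ___ during the audit.

submit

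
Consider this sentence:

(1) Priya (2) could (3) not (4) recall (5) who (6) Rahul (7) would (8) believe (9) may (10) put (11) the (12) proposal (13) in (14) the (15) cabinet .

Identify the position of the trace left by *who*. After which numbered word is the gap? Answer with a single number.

8

Pre-movement form: Rahul would believe who may put the proposal in the cabinet.
The filler 'who' is interpreted as the subject of the clause embedded under 'believe'. Fronting leaves a gap immediately after 'believe':
Priya could not recall who Rahul would believe ___ may put the proposal in the cabinet.
'believe' is word 8.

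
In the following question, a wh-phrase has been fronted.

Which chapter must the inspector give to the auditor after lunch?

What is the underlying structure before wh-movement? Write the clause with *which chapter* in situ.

The filler 'which chapter' is interpreted as the direct object of 'give'. It moves to the left edge, and the trace sits right after 'give':
Which chapter must the inspector give ___ to the auditor after lunch?

The inspector must give which chapter to the auditor after lunch.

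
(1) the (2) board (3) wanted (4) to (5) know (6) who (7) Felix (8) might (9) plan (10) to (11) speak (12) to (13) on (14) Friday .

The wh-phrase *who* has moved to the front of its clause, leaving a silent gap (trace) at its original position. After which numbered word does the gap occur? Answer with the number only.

12

Before movement: Felix might plan to speak to who on Friday.
The filler 'who' is interpreted as the object of the preposition 'to'. It moves to the left edge, and the trace sits right after 'to':
The board wanted to know who Felix might plan to speak to ___ on Friday.
'to' is word 12.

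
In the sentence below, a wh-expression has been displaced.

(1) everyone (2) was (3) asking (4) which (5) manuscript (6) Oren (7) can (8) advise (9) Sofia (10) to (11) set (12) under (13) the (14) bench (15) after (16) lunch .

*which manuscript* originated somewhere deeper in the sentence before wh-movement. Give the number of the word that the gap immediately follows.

Before movement: Oren can advise Sofia to set which manuscript under the bench after lunch.
'which manuscript' is the direct object of 'set'. Wh-movement fronts it, leaving a gap right after 'set':
Everyone was asking which manuscript Oren can advise Sofia to set ___ under the bench after lunch.
'set' is word 11.

11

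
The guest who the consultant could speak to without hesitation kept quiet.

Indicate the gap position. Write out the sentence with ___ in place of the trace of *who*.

'who' is the object of the preposition 'to'. The gap is right after 'to'.

The guest who the consultant could speak to ___ without hesitation kept quiet.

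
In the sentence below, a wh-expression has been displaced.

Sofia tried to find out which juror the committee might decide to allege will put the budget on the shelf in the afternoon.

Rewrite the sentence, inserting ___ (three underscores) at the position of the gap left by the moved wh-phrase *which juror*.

In situ: The committee might decide to allege which juror will put the budget on the shelf in the afternoon.
The filler 'which juror' is interpreted as the subject of the clause embedded under 'allege'. The gap is right after 'allege'.

Sofia tried to find out which juror the committee might decide to allege ___ will put the budget on the shelf in the afternoon.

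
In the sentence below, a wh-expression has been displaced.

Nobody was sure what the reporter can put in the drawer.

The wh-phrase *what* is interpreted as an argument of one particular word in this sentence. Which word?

put

In situ: The reporter can put what in the drawer.
The filler 'what' is interpreted as the direct object of 'put'. Fronting leaves a gap immediately after 'put':
Nobody was sure what the reporter can put ___ in the drawer.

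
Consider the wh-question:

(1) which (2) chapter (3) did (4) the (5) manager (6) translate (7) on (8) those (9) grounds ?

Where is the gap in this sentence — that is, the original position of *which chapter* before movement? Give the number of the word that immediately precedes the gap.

Before movement: The manager did translate which chapter on those grounds.
'which chapter' functions as the direct object of 'translate'. It moves to the left edge, and the trace sits right after 'translate':
Which chapter did the manager translate ___ on those grounds?
'translate' is word 6.

6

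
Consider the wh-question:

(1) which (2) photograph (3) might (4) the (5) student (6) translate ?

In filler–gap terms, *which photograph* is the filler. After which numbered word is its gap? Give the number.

Pre-movement form: The student might translate which photograph.
'which photograph' is the direct object of 'translate'. It moves to the left edge, and the trace sits right after 'translate':
Which photograph might the student translate ___?
'translate' is word 6.

6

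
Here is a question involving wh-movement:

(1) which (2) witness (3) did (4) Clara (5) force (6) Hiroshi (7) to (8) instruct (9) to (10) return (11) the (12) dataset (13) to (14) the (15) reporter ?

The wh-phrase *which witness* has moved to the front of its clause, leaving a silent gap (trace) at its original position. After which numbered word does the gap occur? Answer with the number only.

8

Pre-movement form: Clara did force Hiroshi to instruct which witness to return the dataset to the reporter.
'which witness' functions as the direct object of 'instruct'. Wh-movement fronts it, leaving a gap right after 'instruct':
Which witness did Clara force Hiroshi to instruct ___ to return the dataset to the reporter?
'instruct' is word 8.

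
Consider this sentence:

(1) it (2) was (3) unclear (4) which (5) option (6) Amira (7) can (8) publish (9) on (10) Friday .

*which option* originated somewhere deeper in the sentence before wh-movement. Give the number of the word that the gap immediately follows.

8

In situ: Amira can publish which option on Friday.
'which option' is the direct object of 'publish'. Fronting leaves a gap immediately after 'publish':
It was unclear which option Amira can publish ___ on Friday.
'publish' is word 8.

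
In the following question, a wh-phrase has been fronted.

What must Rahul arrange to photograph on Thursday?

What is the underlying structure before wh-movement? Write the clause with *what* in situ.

The filler 'what' is interpreted as the direct object of 'photograph'. It moves to the left edge, and the trace sits right after 'photograph':
What must Rahul arrange to photograph ___ on Thursday?

Rahul must arrange to photograph what on Thursday.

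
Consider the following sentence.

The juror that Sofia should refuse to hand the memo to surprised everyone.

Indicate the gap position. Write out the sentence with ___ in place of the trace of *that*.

The filler 'that' is interpreted as the object of the preposition 'to' (recipient of 'hand'). The gap is right after 'to'.

The juror that Sofia should refuse to hand the memo to ___ surprised everyone.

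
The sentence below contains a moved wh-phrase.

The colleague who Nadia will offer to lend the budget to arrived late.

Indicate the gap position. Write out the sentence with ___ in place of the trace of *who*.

The filler 'who' is interpreted as the object of the preposition 'to' (recipient of 'lend'). The gap is right after 'to'.

The colleague who Nadia will offer to lend the budget to ___ arrived late.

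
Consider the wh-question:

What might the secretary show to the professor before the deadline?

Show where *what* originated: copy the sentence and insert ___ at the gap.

In situ: The secretary might show what to the professor before the deadline.
The filler 'what' is interpreted as the direct object of 'show'. The gap is right after 'show'.

What might the secretary show ___ to the professor before the deadline?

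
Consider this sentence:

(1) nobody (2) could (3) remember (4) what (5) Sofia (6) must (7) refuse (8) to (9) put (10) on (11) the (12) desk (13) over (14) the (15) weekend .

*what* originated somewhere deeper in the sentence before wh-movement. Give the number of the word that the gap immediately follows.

9

Before movement: Sofia must refuse to put what on the desk over the weekend.
The filler 'what' is interpreted as the direct object of 'put'. Fronting leaves a gap immediately after 'put':
Nobody could remember what Sofia must refuse to put ___ on the desk over the weekend.
'put' is word 9.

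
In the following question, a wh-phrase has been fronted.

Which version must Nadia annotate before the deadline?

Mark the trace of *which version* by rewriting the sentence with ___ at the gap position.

Which version must Nadia annotate ___ before the deadline?

In situ: Nadia must annotate which version before the deadline.
'which version' functions as the direct object of 'annotate'. The gap is right after 'annotate'.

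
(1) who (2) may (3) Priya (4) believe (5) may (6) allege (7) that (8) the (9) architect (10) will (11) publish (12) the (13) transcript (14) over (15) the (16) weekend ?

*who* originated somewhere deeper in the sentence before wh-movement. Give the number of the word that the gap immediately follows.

4

Pre-movement form: Priya may believe who may allege that the architect will publish the transcript over the weekend.
'who' is the subject of the clause embedded under 'believe'. Wh-movement fronts it, leaving a gap right after 'believe':
Who may Priya believe ___ may allege that the architect will publish the transcript over the weekend?
'believe' is word 4.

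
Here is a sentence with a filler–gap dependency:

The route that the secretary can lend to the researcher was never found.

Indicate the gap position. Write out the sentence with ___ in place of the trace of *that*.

'that' is the direct object of 'lend'. The gap is right after 'lend'.

The route that the secretary can lend ___ to the researcher was never found.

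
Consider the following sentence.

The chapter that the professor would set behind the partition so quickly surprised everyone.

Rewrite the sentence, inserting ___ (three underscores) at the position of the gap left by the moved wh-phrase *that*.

The filler 'that' is interpreted as the direct object of 'set'. The gap is right after 'set'.

The chapter that the professor would set ___ behind the partition so quickly surprised everyone.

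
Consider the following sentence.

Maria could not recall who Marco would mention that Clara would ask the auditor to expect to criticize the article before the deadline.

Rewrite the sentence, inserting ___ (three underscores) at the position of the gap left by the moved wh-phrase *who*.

Maria could not recall who Marco would mention that Clara would ask the auditor to expect ___ to criticize the article before the deadline.

Underlying clause: Marco would mention that Clara would ask the auditor to expect who to criticize the article before the deadline.
'who' functions as the direct object of 'expect'. The gap is right after 'expect'.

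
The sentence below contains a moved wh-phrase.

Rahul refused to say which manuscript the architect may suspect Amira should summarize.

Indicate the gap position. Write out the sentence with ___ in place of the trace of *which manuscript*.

Before movement: The architect may suspect Amira should summarize which manuscript.
The filler 'which manuscript' is interpreted as the direct object of 'summarize'. The gap is right after 'summarize'.

Rahul refused to say which manuscript the architect may suspect Amira should summarize ___.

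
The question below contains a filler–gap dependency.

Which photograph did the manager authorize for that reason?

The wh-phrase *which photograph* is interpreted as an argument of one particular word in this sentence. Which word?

authorize

Pre-movement form: The manager did authorize which photograph for that reason.
'which photograph' is the direct object of 'authorize'. It moves to the left edge, and the trace sits right after 'authorize':
Which photograph did the manager authorize ___ for that reason?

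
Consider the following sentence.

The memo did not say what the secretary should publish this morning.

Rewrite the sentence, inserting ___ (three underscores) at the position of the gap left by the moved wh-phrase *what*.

The memo did not say what the secretary should publish ___ this morning.

Before movement: The secretary should publish what this morning.
'what' functions as the direct object of 'publish'. The gap is right after 'publish'.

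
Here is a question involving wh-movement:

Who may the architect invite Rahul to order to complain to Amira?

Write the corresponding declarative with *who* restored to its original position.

The filler 'who' is interpreted as the direct object of 'order'. Fronting leaves a gap immediately after 'order':
Who may the architect invite Rahul to order ___ to complain to Amira?

The architect may invite Rahul to order who to complain to Amira.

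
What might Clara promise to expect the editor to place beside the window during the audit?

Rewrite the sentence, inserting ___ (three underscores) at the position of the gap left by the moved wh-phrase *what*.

What might Clara promise to expect the editor to place ___ beside the window during the audit?

In situ: Clara might promise to expect the editor to place what beside the window during the audit.
'what' is the direct object of 'place'. The gap is right after 'place'.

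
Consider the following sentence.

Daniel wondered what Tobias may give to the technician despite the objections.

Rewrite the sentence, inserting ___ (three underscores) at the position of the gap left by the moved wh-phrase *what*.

Underlying clause: Tobias may give what to the technician despite the objections.
'what' is the direct object of 'give'. The gap is right after 'give'.

Daniel wondered what Tobias may give ___ to the technician despite the objections.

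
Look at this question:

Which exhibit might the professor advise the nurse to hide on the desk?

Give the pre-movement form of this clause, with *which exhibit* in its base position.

The professor might advise the nurse to hide which exhibit on the desk.

The filler 'which exhibit' is interpreted as the direct object of 'hide'. Wh-movement fronts it, leaving a gap right after 'hide':
Which exhibit might the professor advise the nurse to hide ___ on the desk?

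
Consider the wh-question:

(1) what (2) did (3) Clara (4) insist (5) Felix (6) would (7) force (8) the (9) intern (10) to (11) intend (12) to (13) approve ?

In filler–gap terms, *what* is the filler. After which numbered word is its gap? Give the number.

13

Underlying clause: Clara did insist Felix would force the intern to intend to approve what.
'what' functions as the direct object of 'approve'. Wh-movement fronts it, leaving a gap right after 'approve':
What did Clara insist Felix would force the intern to intend to approve ___?
'approve' is word 13.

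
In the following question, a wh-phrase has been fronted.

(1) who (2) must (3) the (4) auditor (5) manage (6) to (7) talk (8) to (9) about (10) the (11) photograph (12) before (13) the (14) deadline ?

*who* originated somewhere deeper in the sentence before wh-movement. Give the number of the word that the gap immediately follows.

8

Pre-movement form: The auditor must manage to talk to who about the photograph before the deadline.
The filler 'who' is interpreted as the object of the preposition 'to'. Fronting leaves a gap immediately after 'to':
Who must the auditor manage to talk to ___ about the photograph before the deadline?
'to' is word 8.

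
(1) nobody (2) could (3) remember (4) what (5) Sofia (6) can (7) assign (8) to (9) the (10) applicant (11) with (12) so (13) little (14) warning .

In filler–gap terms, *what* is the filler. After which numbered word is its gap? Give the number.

Underlying clause: Sofia can assign what to the applicant with so little warning.
'what' functions as the direct object of 'assign'. Wh-movement fronts it, leaving a gap right after 'assign':
Nobody could remember what Sofia can assign ___ to the applicant with so little warning.
'assign' is word 7.

7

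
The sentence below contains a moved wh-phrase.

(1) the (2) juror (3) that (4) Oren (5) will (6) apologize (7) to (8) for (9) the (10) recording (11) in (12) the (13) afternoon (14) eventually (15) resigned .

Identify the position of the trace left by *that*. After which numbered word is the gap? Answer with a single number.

7

The filler 'that' is interpreted as the object of the preposition 'to'. It moves to the left edge, and the trace sits right after 'to':
The juror that Oren will apologize to ___ for the recording in the afternoon eventually resigned.
'to' is word 7.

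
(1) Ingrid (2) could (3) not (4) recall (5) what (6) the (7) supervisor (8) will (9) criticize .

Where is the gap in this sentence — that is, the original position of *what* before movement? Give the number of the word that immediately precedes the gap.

9

In situ: The supervisor will criticize what.
'what' is the direct object of 'criticize'. Wh-movement fronts it, leaving a gap right after 'criticize':
Ingrid could not recall what the supervisor will criticize ___.
'criticize' is word 9.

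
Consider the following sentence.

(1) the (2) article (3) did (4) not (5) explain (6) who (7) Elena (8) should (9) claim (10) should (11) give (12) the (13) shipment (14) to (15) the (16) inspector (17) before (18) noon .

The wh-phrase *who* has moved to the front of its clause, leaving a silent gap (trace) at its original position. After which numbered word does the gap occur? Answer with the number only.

9

Underlying clause: Elena should claim who should give the shipment to the inspector before noon.
'who' functions as the subject of the clause embedded under 'claim'. Fronting leaves a gap immediately after 'claim':
The article did not explain who Elena should claim ___ should give the shipment to the inspector before noon.
'claim' is word 9.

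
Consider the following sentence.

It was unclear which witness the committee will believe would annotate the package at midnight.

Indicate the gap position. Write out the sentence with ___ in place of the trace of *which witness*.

In situ: The committee will believe which witness would annotate the package at midnight.
The filler 'which witness' is interpreted as the subject of the clause embedded under 'believe'. The gap is right after 'believe'.

It was unclear which witness the committee will believe ___ would annotate the package at midnight.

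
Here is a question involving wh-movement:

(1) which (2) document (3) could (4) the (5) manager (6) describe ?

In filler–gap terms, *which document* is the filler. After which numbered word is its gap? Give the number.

Underlying clause: The manager could describe which document.
The filler 'which document' is interpreted as the direct object of 'describe'. Fronting leaves a gap immediately after 'describe':
Which document could the manager describe ___?
'describe' is word 6.

6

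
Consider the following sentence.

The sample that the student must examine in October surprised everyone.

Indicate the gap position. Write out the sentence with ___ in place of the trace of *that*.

The sample that the student must examine ___ in October surprised everyone.

The filler 'that' is interpreted as the direct object of 'examine'. The gap is right after 'examine'.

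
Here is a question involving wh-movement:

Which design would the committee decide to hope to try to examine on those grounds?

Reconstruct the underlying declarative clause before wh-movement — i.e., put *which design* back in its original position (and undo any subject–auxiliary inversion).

The committee would decide to hope to try to examine which design on those grounds.

'which design' functions as the direct object of 'examine'. It moves to the left edge, and the trace sits right after 'examine':
Which design would the committee decide to hope to try to examine ___ on those grounds?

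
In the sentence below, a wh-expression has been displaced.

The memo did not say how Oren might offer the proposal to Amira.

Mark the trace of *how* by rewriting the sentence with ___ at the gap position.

In situ: Oren might offer the proposal to Amira how.
'how' functions as the manner adjunct. The gap is right after 'Amira'.

The memo did not say how Oren might offer the proposal to Amira ___.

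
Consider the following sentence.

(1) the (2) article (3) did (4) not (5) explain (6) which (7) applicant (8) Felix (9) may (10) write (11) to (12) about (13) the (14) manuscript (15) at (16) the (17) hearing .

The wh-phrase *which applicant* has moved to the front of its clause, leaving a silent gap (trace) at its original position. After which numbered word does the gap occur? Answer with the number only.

11

Before movement: Felix may write to which applicant about the manuscript at the hearing.
'which applicant' is the object of the preposition 'to'. It moves to the left edge, and the trace sits right after 'to':
The article did not explain which applicant Felix may write to ___ about the manuscript at the hearing.
'to' is word 11.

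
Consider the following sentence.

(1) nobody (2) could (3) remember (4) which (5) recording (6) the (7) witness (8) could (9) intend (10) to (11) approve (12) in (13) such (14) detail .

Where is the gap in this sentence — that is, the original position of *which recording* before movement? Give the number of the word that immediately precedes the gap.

Before movement: The witness could intend to approve which recording in such detail.
'which recording' is the direct object of 'approve'. Wh-movement fronts it, leaving a gap right after 'approve':
Nobody could remember which recording the witness could intend to approve ___ in such detail.
'approve' is word 11.

11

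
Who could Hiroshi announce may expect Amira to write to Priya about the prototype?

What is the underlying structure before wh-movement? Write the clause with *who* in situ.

The filler 'who' is interpreted as the subject of the clause embedded under 'announce'. Wh-movement fronts it, leaving a gap right after 'announce':
Who could Hiroshi announce ___ may expect Amira to write to Priya about the prototype?

Hiroshi could announce who may expect Amira to write to Priya about the prototype.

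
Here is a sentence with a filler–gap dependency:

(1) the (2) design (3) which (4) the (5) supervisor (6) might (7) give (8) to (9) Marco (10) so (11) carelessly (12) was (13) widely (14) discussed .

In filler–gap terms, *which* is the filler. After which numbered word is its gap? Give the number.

7

The filler 'which' is interpreted as the direct object of 'give'. It moves to the left edge, and the trace sits right after 'give':
The design which the supervisor might give ___ to Marco so carelessly was widely discussed.
'give' is word 7.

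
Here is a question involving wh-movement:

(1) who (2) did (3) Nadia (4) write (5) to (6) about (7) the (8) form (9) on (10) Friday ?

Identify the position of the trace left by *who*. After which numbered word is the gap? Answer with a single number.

Before movement: Nadia did write to who about the form on Friday.
'who' functions as the object of the preposition 'to'. It moves to the left edge, and the trace sits right after 'to':
Who did Nadia write to ___ about the form on Friday?
'to' is word 5.

5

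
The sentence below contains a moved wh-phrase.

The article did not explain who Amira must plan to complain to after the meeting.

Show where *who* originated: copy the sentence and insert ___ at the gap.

The article did not explain who Amira must plan to complain to ___ after the meeting.

In situ: Amira must plan to complain to who after the meeting.
'who' is the object of the preposition 'to'. The gap is right after 'to'.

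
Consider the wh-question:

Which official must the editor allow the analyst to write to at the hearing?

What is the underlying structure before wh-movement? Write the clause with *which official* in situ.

The filler 'which official' is interpreted as the object of the preposition 'to'. It moves to the left edge, and the trace sits right after 'to':
Which official must the editor allow the analyst to write to ___ at the hearing?

The editor must allow the analyst to write to which official at the hearing.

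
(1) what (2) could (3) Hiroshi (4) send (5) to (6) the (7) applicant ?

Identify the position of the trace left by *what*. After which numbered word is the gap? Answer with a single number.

In situ: Hiroshi could send what to the applicant.
The filler 'what' is interpreted as the direct object of 'send'. Wh-movement fronts it, leaving a gap right after 'send':
What could Hiroshi send ___ to the applicant?
'send' is word 4.

4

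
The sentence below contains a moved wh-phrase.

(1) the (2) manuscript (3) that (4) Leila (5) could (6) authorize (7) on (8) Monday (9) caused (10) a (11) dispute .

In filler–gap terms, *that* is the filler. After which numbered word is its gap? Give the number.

'that' is the direct object of 'authorize'. Fronting leaves a gap immediately after 'authorize':
The manuscript that Leila could authorize ___ on Monday caused a dispute.
'authorize' is word 6.

6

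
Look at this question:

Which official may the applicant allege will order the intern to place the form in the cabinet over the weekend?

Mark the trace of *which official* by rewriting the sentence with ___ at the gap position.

Which official may the applicant allege ___ will order the intern to place the form in the cabinet over the weekend?

Before movement: The applicant may allege which official will order the intern to place the form in the cabinet over the weekend.
'which official' functions as the subject of the clause embedded under 'allege'. The gap is right after 'allege'.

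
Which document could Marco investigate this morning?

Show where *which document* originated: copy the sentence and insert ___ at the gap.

Pre-movement form: Marco could investigate which document this morning.
'which document' is the direct object of 'investigate'. The gap is right after 'investigate'.

Which document could Marco investigate ___ this morning?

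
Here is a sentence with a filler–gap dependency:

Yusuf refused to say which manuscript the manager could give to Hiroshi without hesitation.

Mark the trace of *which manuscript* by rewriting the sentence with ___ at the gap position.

Underlying clause: The manager could give which manuscript to Hiroshi without hesitation.
'which manuscript' is the direct object of 'give'. The gap is right after 'give'.

Yusuf refused to say which manuscript the manager could give ___ to Hiroshi without hesitation.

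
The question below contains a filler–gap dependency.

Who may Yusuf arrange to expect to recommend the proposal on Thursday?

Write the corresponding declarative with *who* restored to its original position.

Yusuf may arrange to expect who to recommend the proposal on Thursday.

'who' functions as the direct object of 'expect'. It moves to the left edge, and the trace sits right after 'expect':
Who may Yusuf arrange to expect ___ to recommend the proposal on Thursday?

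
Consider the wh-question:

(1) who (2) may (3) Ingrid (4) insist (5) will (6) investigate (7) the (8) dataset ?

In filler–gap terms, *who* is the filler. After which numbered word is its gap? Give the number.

4

Underlying clause: Ingrid may insist who will investigate the dataset.
'who' is the subject of the clause embedded under 'insist'. It moves to the left edge, and the trace sits right after 'insist':
Who may Ingrid insist ___ will investigate the dataset?
'insist' is word 4.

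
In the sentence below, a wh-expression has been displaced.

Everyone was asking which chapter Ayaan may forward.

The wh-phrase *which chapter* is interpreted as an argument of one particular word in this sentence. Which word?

Pre-movement form: Ayaan may forward which chapter.
The filler 'which chapter' is interpreted as the direct object of 'forward'. It moves to the left edge, and the trace sits right after 'forward':
Everyone was asking which chapter Ayaan may forward ___.

forward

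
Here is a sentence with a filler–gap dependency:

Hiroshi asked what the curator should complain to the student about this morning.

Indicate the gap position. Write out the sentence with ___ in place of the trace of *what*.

In situ: The curator should complain to the student about what this morning.
'what' is the object of the preposition 'about'. The gap is right after 'about'.

Hiroshi asked what the curator should complain to the student about ___ this morning.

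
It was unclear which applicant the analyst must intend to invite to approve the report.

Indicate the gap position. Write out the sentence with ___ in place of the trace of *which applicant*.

It was unclear which applicant the analyst must intend to invite ___ to approve the report.

Before movement: The analyst must intend to invite which applicant to approve the report.
The filler 'which applicant' is interpreted as the direct object of 'invite'. The gap is right after 'invite'.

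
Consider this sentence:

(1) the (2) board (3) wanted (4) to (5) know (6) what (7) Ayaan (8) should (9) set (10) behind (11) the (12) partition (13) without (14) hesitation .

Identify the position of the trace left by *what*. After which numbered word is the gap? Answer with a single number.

Pre-movement form: Ayaan should set what behind the partition without hesitation.
'what' is the direct object of 'set'. Fronting leaves a gap immediately after 'set':
The board wanted to know what Ayaan should set ___ behind the partition without hesitation.
'set' is word 9.

9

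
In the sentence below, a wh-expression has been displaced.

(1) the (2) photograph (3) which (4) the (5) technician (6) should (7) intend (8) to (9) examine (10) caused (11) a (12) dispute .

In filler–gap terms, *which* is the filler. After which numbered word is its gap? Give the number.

9

'which' is the direct object of 'examine'. Wh-movement fronts it, leaving a gap right after 'examine':
The photograph which the technician should intend to examine ___ caused a dispute.
'examine' is word 9.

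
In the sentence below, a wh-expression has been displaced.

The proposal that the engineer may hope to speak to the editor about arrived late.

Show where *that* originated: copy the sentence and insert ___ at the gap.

The proposal that the engineer may hope to speak to the editor about ___ arrived late.

The filler 'that' is interpreted as the object of the preposition 'about'. The gap is right after 'about'.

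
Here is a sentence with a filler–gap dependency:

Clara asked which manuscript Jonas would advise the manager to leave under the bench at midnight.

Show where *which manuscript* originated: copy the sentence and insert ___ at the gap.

Pre-movement form: Jonas would advise the manager to leave which manuscript under the bench at midnight.
'which manuscript' is the direct object of 'leave'. The gap is right after 'leave'.

Clara asked which manuscript Jonas would advise the manager to leave ___ under the bench at midnight.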